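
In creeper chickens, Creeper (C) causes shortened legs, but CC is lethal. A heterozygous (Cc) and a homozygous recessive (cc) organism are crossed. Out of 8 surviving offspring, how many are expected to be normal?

Cross: Cc × cc
Punnett square offspring (before lethality): 2 Cc, 2 cc
No CC offspring are produced in this cross.
normal: 2 out of 4 → fraction 1/2
Expected count = 1/2 × 8 = 4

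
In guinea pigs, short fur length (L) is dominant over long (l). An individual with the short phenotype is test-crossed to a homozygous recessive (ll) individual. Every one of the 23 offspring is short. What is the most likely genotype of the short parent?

Test cross: ? × ll
All offspring are short.
If the unknown parent were heterozygous (Ll), about half of 23 offspring would be long; none are. The unknown parent is most likely homozygous dominant (LL).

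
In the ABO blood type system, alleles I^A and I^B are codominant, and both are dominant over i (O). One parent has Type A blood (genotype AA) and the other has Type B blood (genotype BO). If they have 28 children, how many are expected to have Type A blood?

Cross: AA × BO
Possible offspring genotypes: 2 AB, 2 AO
Blood type counts: 2 Type AB, 2 Type A
Probability of Type A: 2/4 = 1/2
Expected count = 1/2 × 28 = 14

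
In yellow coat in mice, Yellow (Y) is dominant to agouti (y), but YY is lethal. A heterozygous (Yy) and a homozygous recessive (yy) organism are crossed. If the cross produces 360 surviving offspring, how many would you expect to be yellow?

Cross: Yy × yy
Punnett square offspring (before lethality): 2 Yy, 2 yy
No YY offspring are produced in this cross.
yellow: 2 out of 4 → fraction 1/2
Expected count = 1/2 × 360 = 180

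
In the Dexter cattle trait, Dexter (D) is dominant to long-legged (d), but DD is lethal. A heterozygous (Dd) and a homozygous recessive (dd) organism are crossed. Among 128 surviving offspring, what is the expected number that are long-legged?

Cross: Dd × dd
Punnett square offspring (before lethality): 2 Dd, 2 dd
No DD offspring are produced in this cross.
long-legged: 2 out of 4 → fraction 1/2
Expected count = 1/2 × 128 = 64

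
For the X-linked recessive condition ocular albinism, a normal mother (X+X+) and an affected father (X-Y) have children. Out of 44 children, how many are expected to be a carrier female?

Cross: X+X+ × X-Y
Offspring: 2 X+X-, 2 X+Y
Probability of a carrier female: 2/4 = 1/2
Expected count = 1/2 × 44 = 22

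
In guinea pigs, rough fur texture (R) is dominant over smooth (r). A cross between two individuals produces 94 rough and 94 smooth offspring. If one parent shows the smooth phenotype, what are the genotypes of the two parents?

Observed offspring: 94 rough, 94 smooth
The observed ratio simplifies to 1:1. One parent shows smooth, so its genotype must be rr. A 1:1 offspring split requires the other parent to be heterozygous (Rr).
Parent genotypes: rr × Rr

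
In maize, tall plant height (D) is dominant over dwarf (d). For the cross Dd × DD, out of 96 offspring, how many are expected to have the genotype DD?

Punnett square for Dd × DD:
Offspring genotypes: 2 DD, 2 Dd
Total offspring: 4
Count with target: 2
Probability: 2/4 = 1/2
Expected count = 1/2 × 96 = 48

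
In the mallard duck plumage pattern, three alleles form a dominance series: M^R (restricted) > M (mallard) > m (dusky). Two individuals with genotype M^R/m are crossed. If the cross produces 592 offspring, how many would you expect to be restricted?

Cross: M^R/m × M^R/m
Allele dominance: M^R > M > m
Offspring genotypes: 1 M^R/M^R, 2 M^R/m, 1 m/m
Phenotype counts: 3 restricted, 1 dusky
restricted: 3 out of 4 → fraction 3/4
Expected count = 3/4 × 592 = 444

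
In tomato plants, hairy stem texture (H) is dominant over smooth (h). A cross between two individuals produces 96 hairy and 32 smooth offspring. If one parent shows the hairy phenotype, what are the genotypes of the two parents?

Observed offspring: 96 hairy, 32 smooth
The observed ratio simplifies to 3:1. Smooth (hh) offspring appear, so each parent must contribute one h allele. The parent stated to show hairy carries H, so it is Hh. The other parent is then either Hh or hh: Hh × hh would give a 1:1 split, whereas Hh × Hh gives 3:1 — matching the data. So both parents are heterozygous (Hh × Hh).
Parent genotypes: Hh × Hh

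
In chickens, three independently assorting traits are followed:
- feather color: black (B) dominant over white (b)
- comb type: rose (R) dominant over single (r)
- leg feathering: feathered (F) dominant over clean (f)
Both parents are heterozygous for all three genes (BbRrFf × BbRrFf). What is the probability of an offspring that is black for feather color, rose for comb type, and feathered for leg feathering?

Trihybrid cross: BbRrFf × BbRrFf
Each trait segregates independently with a 3:1 phenotypic ratio, so each gene contributes 3/4 (dominant) or 1/4 (recessive).
Target: black (feather color), rose (comb type), feathered (leg feathering)
Probability = product of independent per-trait probabilities
= 3/4 × 3/4 × 3/4 = 27/64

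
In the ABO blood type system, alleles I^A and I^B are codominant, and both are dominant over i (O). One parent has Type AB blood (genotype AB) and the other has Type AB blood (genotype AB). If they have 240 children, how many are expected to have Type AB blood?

Cross: AB × AB
Possible offspring genotypes: 1 AA, 2 AB, 1 BB
Blood type counts: 1 Type A, 2 Type AB, 1 Type B
Probability of Type AB: 2/4 = 1/2
Expected count = 1/2 × 240 = 120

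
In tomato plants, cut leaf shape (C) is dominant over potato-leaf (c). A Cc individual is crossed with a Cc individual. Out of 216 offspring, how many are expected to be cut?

Punnett square for Cc × Cc:
Offspring genotypes: 1 CC, 2 Cc, 1 cc
cut: 3, potato-leaf: 1
cut: 3 out of 4 → fraction 3/4
Expected count = 3/4 × 216 = 162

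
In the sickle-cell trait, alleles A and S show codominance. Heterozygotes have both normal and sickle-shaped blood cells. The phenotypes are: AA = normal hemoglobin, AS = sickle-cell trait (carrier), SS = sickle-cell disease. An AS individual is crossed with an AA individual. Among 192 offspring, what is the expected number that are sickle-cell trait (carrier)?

Punnett square for AS × AA:
Offspring genotypes: 2 AA, 2 AS
Phenotype counts: 2 normal hemoglobin, 2 sickle-cell trait (carrier)
sickle-cell trait (carrier): 2 out of 4 → fraction 1/2
Expected count = 1/2 × 192 = 96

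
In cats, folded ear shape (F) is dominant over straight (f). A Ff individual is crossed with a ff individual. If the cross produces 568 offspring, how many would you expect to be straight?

Punnett square for Ff × ff:
Offspring genotypes: 2 Ff, 2 ff
folded: 2, straight: 2
straight: 2 out of 4 → fraction 1/2
Expected count = 1/2 × 568 = 284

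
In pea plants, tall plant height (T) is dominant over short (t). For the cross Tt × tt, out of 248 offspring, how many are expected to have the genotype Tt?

Punnett square for Tt × tt:
Offspring genotypes: 2 Tt, 2 tt
Total offspring: 4
Count with target: 2
Probability: 2/4 = 1/2
Expected count = 1/2 × 248 = 124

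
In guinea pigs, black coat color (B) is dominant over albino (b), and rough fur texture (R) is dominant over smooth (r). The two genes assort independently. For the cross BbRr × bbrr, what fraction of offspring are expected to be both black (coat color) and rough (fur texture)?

Dihybrid cross BbRr × bbrr — consider each gene separately:
coat color: Bb × bb → 2 Bb, 2 bb → 2 B_ : 2 bb (out of 4)
fur texture: Rr × rr → 2 Rr, 2 rr → 2 R_ : 2 rr (out of 4)
Looking for: black (B_) and rough (R_)
P(black) = 2/4, P(rough) = 2/4
P(both) = 2/4 × 2/4 = 4/16 = 1/4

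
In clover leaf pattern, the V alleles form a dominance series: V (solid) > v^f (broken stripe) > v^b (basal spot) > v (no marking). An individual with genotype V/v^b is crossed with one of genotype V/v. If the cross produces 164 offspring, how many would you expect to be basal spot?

Cross: V/v^b × V/v
Allele dominance: V > v^f > v^b > v
Offspring genotypes: 1 V/V, 1 V/v, 1 V/v^b, 1 v^b/v
Phenotype counts: 3 solid, 1 basal spot
basal spot: 1 out of 4 → fraction 1/4
Expected count = 1/4 × 164 = 41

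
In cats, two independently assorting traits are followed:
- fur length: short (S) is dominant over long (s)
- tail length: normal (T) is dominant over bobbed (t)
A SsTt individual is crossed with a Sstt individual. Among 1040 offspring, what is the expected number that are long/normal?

Dihybrid cross SsTt × Sstt — consider each gene separately:
fur length: Ss × Ss → 1 SS, 2 Ss, 1 ss → 3 S_ : 1 ss (out of 4)
tail length: Tt × tt → 2 Tt, 2 tt → 2 T_ : 2 tt (out of 4)
Combine (counts out of 4 × 4 = 16): short/normal (S_T_) = 3×2 = 6; short/bobbed (S_tt) = 3×2 = 6; long/normal (ssT_) = 1×2 = 2; long/bobbed (sstt) = 1×2 = 2
Phenotype counts (out of 16): 6 short/normal, 6 short/bobbed, 2 long/normal, 2 long/bobbed
long/normal: 2 out of 16 → fraction 1/8
Expected count = 1/8 × 1040 = 130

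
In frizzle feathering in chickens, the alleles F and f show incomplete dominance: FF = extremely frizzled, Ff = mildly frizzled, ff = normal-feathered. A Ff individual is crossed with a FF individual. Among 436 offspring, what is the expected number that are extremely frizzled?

Punnett square for Ff × FF:
Offspring genotypes: 2 FF, 2 Ff
Phenotype counts: 2 extremely frizzled, 2 mildly frizzled
extremely frizzled: 2 out of 4 → fraction 1/2
Expected count = 1/2 × 436 = 218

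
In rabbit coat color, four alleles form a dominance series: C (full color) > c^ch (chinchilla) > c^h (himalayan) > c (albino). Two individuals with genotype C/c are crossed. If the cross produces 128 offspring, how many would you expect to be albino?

Cross: C/c × C/c
Allele dominance: C > c^ch > c^h > c
Offspring genotypes: 1 C/C, 2 C/c, 1 c/c
Phenotype counts: 3 full color, 1 albino
albino: 1 out of 4 → fraction 1/4
Expected count = 1/4 × 128 = 32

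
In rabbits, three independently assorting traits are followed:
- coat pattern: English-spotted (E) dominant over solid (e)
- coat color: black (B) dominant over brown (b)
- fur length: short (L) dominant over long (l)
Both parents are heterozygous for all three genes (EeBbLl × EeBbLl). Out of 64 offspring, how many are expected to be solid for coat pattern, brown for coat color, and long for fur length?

Trihybrid cross: EeBbLl × EeBbLl
Each trait segregates independently with a 3:1 phenotypic ratio, so each gene contributes 3/4 (dominant) or 1/4 (recessive).
Target: solid (coat pattern), brown (coat color), long (fur length)
Probability = product of independent per-trait probabilities
= 1/4 × 1/4 × 1/4 = 1/64
Expected count = 1/64 × 64 = 1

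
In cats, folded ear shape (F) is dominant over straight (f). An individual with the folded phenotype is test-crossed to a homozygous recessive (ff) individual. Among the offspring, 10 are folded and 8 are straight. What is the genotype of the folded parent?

Test cross: ? × ff
Offspring: 10 folded, 8 straight — approximately 1:1.
A 1:1 ratio in a test cross indicates the unknown parent is heterozygous (Ff).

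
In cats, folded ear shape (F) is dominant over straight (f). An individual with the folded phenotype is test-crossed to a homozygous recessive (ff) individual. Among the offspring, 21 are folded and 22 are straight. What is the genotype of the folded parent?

Test cross: ? × ff
Offspring: 21 folded, 22 straight — approximately 1:1.
A 1:1 ratio in a test cross indicates the unknown parent is heterozygous (Ff).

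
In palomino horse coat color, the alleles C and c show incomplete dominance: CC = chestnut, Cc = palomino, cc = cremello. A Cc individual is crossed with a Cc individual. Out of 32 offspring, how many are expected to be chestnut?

Punnett square for Cc × Cc:
Offspring genotypes: 1 CC, 2 Cc, 1 cc
Phenotype counts: 1 chestnut, 2 palomino, 1 cremello
chestnut: 1 out of 4 → fraction 1/4
Expected count = 1/4 × 32 = 8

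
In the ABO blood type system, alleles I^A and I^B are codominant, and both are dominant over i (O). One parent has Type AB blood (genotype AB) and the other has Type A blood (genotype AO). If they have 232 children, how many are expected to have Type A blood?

Cross: AB × AO
Possible offspring genotypes: 1 AA, 1 AO, 1 AB, 1 BO
Blood type counts: 2 Type A, 1 Type AB, 1 Type B
Probability of Type A: 2/4 = 1/2
Expected count = 1/2 × 232 = 116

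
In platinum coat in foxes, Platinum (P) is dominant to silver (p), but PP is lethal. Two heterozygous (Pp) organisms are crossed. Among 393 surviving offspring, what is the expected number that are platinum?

Cross: Pp × Pp
Punnett square offspring (before lethality): 1 PP, 2 Pp, 1 pp
The PP genotype is lethal (embryos die); surviving offspring: 2 Pp, 1 pp
platinum: 2 out of 3 → fraction 2/3
Expected count = 2/3 × 393 = 262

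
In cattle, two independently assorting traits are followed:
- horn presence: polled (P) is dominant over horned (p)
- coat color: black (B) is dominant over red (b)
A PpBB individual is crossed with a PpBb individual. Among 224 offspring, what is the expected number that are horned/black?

Dihybrid cross PpBB × PpBb — consider each gene separately:
horn presence: Pp × Pp → 1 PP, 2 Pp, 1 pp → 3 P_ : 1 pp (out of 4)
coat color: BB × Bb → 2 BB, 2 Bb → 4 B_ (out of 4)
Combine (counts out of 4 × 4 = 16): polled/black (P_B_) = 3×4 = 12; horned/black (ppB_) = 1×4 = 4
Phenotype counts (out of 16): 12 polled/black, 4 horned/black
horned/black: 4 out of 16 → fraction 1/4
Expected count = 1/4 × 224 = 56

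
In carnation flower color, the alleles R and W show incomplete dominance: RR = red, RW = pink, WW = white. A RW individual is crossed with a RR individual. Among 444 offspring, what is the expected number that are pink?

Punnett square for RW × RR:
Offspring genotypes: 2 RR, 2 RW
Phenotype counts: 2 red, 2 pink
pink: 2 out of 4 → fraction 1/2
Expected count = 1/2 × 444 = 222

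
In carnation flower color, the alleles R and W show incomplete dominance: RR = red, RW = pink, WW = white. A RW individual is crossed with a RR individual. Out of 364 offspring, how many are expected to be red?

Punnett square for RW × RR:
Offspring genotypes: 2 RR, 2 RW
Phenotype counts: 2 red, 2 pink
red: 2 out of 4 → fraction 1/2
Expected count = 1/2 × 364 = 182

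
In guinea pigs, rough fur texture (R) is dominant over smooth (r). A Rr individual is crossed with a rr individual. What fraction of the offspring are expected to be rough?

Punnett square for Rr × rr:
Offspring genotypes: 2 Rr, 2 rr
rough: 2, smooth: 2
rough: 2 out of 4
Probability: 2/4 = 1/2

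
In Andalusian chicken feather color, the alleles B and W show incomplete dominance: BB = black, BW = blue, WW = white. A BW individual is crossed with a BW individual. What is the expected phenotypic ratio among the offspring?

Punnett square for BW × BW:
Offspring genotypes: 1 BB, 2 BW, 1 WW
Phenotype counts: 1 black, 2 blue, 1 white
Ratio: 1 black : 2 blue : 1 white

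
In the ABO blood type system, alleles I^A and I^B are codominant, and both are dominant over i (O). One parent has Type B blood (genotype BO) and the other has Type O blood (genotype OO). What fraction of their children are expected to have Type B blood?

Cross: BO × OO
Possible offspring genotypes: 2 BO, 2 OO
Blood type counts: 2 Type B, 2 Type O
Probability of Type B: 2/4 = 1/2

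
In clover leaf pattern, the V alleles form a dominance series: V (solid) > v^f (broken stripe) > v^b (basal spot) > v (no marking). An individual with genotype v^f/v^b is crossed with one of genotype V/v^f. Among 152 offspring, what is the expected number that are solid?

Cross: v^f/v^b × V/v^f
Allele dominance: V > v^f > v^b > v
Offspring genotypes: 1 V/v^f, 1 v^f/v^f, 1 V/v^b, 1 v^f/v^b
Phenotype counts: 2 solid, 2 broken stripe
solid: 2 out of 4 → fraction 1/2
Expected count = 1/2 × 152 = 76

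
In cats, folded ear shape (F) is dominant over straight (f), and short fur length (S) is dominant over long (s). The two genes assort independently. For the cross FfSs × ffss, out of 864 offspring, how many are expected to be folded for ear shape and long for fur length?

Dihybrid cross FfSs × ffss — consider each gene separately:
ear shape: Ff × ff → 2 Ff, 2 ff → 2 F_ : 2 ff (out of 4)
fur length: Ss × ss → 2 Ss, 2 ss → 2 S_ : 2 ss (out of 4)
Looking for: folded (F_) and long (ss)
P(folded) = 2/4, P(long) = 2/4
P(both) = 2/4 × 2/4 = 4/16 = 1/4
Expected count = 1/4 × 864 = 216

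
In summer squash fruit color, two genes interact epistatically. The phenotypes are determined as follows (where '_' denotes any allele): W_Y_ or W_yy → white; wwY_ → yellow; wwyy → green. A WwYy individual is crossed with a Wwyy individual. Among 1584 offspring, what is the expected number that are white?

Cross: WwYy × Wwyy — consider each gene separately:
W gene: Ww × Ww → 1 WW, 2 Ww, 1 ww → 3 W_ : 1 ww (out of 4)
Y gene: Yy × yy → 2 Yy, 2 yy → 2 Y_ : 2 yy (out of 4)
Genotype classes (out of 4 × 4 = 16): W_Y_ = 3×2 = 6; W_yy = 3×2 = 6; wwY_ = 1×2 = 2; wwyy = 1×2 = 2
Apply the phenotype rules: W_Y_ (6) + W_yy (6) → white; wwY_ (2) → yellow; wwyy (2) → green
Phenotype counts (out of 16): 12 white, 2 yellow, 2 green
white: 12 out of 16 → fraction 3/4
Expected count = 3/4 × 1584 = 1188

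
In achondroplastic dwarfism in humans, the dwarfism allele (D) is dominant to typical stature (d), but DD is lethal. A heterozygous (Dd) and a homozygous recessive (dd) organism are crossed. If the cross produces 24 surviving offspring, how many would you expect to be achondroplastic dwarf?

Cross: Dd × dd
Punnett square offspring (before lethality): 2 Dd, 2 dd
No DD offspring are produced in this cross.
achondroplastic dwarf: 2 out of 4 → fraction 1/2
Expected count = 1/2 × 24 = 12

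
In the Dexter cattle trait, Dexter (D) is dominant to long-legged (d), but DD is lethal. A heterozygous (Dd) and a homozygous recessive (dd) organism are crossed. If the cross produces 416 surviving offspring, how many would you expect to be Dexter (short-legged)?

Cross: Dd × dd
Punnett square offspring (before lethality): 2 Dd, 2 dd
No DD offspring are produced in this cross.
Dexter (short-legged): 2 out of 4 → fraction 1/2
Expected count = 1/2 × 416 = 208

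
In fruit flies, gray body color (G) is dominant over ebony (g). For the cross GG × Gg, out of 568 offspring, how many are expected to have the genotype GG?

Punnett square for GG × Gg:
Offspring genotypes: 2 GG, 2 Gg
Total offspring: 4
Count with target: 2
Probability: 2/4 = 1/2
Expected count = 1/2 × 568 = 284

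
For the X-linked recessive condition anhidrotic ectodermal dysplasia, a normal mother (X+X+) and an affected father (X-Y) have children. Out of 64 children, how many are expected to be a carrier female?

Cross: X+X+ × X-Y
Offspring: 2 X+X-, 2 X+Y
Probability of a carrier female: 2/4 = 1/2
Expected count = 1/2 × 64 = 32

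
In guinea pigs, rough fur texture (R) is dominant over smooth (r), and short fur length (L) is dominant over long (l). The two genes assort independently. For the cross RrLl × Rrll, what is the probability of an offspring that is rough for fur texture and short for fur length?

Dihybrid cross RrLl × Rrll — consider each gene separately:
fur texture: Rr × Rr → 1 RR, 2 Rr, 1 rr → 3 R_ : 1 rr (out of 4)
fur length: Ll × ll → 2 Ll, 2 ll → 2 L_ : 2 ll (out of 4)
Looking for: rough (R_) and short (L_)
P(rough) = 3/4, P(short) = 2/4
P(both) = 3/4 × 2/4 = 6/16 = 3/8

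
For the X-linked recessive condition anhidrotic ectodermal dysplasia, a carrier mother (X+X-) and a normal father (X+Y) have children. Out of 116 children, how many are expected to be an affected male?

Cross: X+X- × X+Y
Offspring: 1 X+X+, 1 X+Y, 1 X+X-, 1 X-Y
Probability of an affected male: 1/4
Expected count = 1/4 × 116 = 29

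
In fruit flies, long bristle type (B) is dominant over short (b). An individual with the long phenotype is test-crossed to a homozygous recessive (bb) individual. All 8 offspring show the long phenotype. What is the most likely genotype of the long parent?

Test cross: ? × bb
All offspring are long.
If the unknown parent were heterozygous (Bb), about half of 8 offspring would be short; none are. The unknown parent is most likely homozygous dominant (BB).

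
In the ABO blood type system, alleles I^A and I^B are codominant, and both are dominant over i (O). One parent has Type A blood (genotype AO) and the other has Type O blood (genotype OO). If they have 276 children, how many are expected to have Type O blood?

Cross: AO × OO
Possible offspring genotypes: 2 AO, 2 OO
Blood type counts: 2 Type A, 2 Type O
Probability of Type O: 2/4 = 1/2
Expected count = 1/2 × 276 = 138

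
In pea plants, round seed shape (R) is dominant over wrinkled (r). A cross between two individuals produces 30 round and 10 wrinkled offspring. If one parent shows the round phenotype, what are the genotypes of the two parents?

Observed offspring: 30 round, 10 wrinkled
The observed ratio simplifies to 3:1. Wrinkled (rr) offspring appear, so each parent must contribute one r allele. The parent stated to show round carries R, so it is Rr. The other parent is then either Rr or rr: Rr × rr would give a 1:1 split, whereas Rr × Rr gives 3:1 — matching the data. So both parents are heterozygous (Rr × Rr).
Parent genotypes: Rr × Rr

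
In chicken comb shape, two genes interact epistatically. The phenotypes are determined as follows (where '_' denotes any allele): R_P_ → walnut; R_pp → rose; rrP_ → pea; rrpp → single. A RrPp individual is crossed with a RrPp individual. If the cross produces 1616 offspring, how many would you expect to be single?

Cross: RrPp × RrPp — consider each gene separately:
R gene: Rr × Rr → 1 RR, 2 Rr, 1 rr → 3 R_ : 1 rr (out of 4)
P gene: Pp × Pp → 1 PP, 2 Pp, 1 pp → 3 P_ : 1 pp (out of 4)
Genotype classes (out of 4 × 4 = 16): R_P_ = 3×3 = 9; R_pp = 3×1 = 3; rrP_ = 1×3 = 3; rrpp = 1×1 = 1
Apply the phenotype rules: R_P_ (9) → walnut; R_pp (3) → rose; rrP_ (3) → pea; rrpp (1) → single
Phenotype counts (out of 16): 9 walnut, 3 rose, 3 pea, 1 single
single: 1 out of 16 → fraction 1/16
Expected count = 1/16 × 1616 = 101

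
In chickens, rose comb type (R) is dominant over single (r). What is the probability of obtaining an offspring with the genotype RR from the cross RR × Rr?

Punnett square for RR × Rr:
Offspring genotypes: 2 RR, 2 Rr
Total offspring: 4
Count with target: 2
Probability: 2/4 = 1/2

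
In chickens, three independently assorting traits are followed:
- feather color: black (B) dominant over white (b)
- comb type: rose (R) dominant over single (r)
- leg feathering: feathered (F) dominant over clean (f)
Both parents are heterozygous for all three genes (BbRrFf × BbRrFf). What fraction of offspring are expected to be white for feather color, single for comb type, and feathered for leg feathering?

Trihybrid cross: BbRrFf × BbRrFf
Each trait segregates independently with a 3:1 phenotypic ratio, so each gene contributes 3/4 (dominant) or 1/4 (recessive).
Target: white (feather color), single (comb type), feathered (leg feathering)
Probability = product of independent per-trait probabilities
= 1/4 × 1/4 × 3/4 = 3/64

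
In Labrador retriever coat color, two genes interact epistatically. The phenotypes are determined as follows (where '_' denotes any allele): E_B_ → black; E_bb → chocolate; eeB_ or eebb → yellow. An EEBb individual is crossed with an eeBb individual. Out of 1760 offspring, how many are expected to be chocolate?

Cross: EEBb × eeBb — consider each gene separately:
E gene: EE × ee → 4 Ee → 4 E_ (out of 4)
B gene: Bb × Bb → 1 BB, 2 Bb, 1 bb → 3 B_ : 1 bb (out of 4)
Genotype classes (out of 4 × 4 = 16): E_B_ = 4×3 = 12; E_bb = 4×1 = 4
Apply the phenotype rules: E_B_ (12) → black; E_bb (4) → chocolate
Phenotype counts (out of 16): 12 black, 4 chocolate
chocolate: 4 out of 16 → fraction 1/4
Expected count = 1/4 × 1760 = 440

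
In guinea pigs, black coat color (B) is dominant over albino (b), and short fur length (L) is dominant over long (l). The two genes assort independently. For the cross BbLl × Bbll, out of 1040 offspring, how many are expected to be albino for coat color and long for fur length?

Dihybrid cross BbLl × Bbll — consider each gene separately:
coat color: Bb × Bb → 1 BB, 2 Bb, 1 bb → 3 B_ : 1 bb (out of 4)
fur length: Ll × ll → 2 Ll, 2 ll → 2 L_ : 2 ll (out of 4)
Looking for: albino (bb) and long (ll)
P(albino) = 1/4, P(long) = 2/4
P(both) = 1/4 × 2/4 = 2/16 = 1/8
Expected count = 1/8 × 1040 = 130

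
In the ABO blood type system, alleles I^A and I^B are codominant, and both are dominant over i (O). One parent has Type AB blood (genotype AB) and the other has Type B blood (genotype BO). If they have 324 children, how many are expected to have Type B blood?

Cross: AB × BO
Possible offspring genotypes: 1 AB, 1 AO, 1 BB, 1 BO
Blood type counts: 1 Type AB, 1 Type A, 2 Type B
Probability of Type B: 2/4 = 1/2
Expected count = 1/2 × 324 = 162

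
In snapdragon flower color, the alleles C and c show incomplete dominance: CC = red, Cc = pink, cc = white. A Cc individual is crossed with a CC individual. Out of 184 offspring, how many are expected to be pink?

Punnett square for Cc × CC:
Offspring genotypes: 2 CC, 2 Cc
Phenotype counts: 2 red, 2 pink
pink: 2 out of 4 → fraction 1/2
Expected count = 1/2 × 184 = 92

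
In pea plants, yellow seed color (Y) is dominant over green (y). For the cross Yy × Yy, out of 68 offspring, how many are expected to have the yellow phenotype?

Punnett square for Yy × Yy:
Offspring genotypes: 1 YY, 2 Yy, 1 yy
Total offspring: 4
Count with target: 3
Probability: 3/4
Expected count = 3/4 × 68 = 51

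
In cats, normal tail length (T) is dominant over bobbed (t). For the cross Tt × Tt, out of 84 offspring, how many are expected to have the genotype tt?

Punnett square for Tt × Tt:
Offspring genotypes: 1 TT, 2 Tt, 1 tt
Total offspring: 4
Count with target: 1
Probability: 1/4
Expected count = 1/4 × 84 = 21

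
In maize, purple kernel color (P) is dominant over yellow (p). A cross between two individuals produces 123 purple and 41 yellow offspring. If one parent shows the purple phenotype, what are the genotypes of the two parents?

Observed offspring: 123 purple, 41 yellow
The observed ratio simplifies to 3:1. Yellow (pp) offspring appear, so each parent must contribute one p allele. The parent stated to show purple carries P, so it is Pp. The other parent is then either Pp or pp: Pp × pp would give a 1:1 split, whereas Pp × Pp gives 3:1 — matching the data. So both parents are heterozygous (Pp × Pp).
Parent genotypes: Pp × Pp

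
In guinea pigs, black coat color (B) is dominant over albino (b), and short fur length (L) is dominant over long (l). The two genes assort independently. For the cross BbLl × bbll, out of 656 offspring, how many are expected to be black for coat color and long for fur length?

Dihybrid cross BbLl × bbll — consider each gene separately:
coat color: Bb × bb → 2 Bb, 2 bb → 2 B_ : 2 bb (out of 4)
fur length: Ll × ll → 2 Ll, 2 ll → 2 L_ : 2 ll (out of 4)
Looking for: black (B_) and long (ll)
P(black) = 2/4, P(long) = 2/4
P(both) = 2/4 × 2/4 = 4/16 = 1/4
Expected count = 1/4 × 656 = 164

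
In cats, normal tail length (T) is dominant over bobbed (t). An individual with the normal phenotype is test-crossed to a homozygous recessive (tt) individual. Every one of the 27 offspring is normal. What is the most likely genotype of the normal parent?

Test cross: ? × tt
All offspring are normal.
If the unknown parent were heterozygous (Tt), about half of 27 offspring would be bobbed; none are. The unknown parent is most likely homozygous dominant (TT).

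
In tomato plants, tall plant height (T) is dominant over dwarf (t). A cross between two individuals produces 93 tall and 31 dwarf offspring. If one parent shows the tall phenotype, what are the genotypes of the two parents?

Observed offspring: 93 tall, 31 dwarf
The observed ratio simplifies to 3:1. Dwarf (tt) offspring appear, so each parent must contribute one t allele. The parent stated to show tall carries T, so it is Tt. The other parent is then either Tt or tt: Tt × tt would give a 1:1 split, whereas Tt × Tt gives 3:1 — matching the data. So both parents are heterozygous (Tt × Tt).
Parent genotypes: Tt × Tt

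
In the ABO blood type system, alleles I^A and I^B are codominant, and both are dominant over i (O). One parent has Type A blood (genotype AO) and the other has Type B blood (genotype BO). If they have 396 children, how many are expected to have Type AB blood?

Cross: AO × BO
Possible offspring genotypes: 1 AB, 1 AO, 1 BO, 1 OO
Blood type counts: 1 Type AB, 1 Type A, 1 Type B, 1 Type O
Probability of Type AB: 1/4
Expected count = 1/4 × 396 = 99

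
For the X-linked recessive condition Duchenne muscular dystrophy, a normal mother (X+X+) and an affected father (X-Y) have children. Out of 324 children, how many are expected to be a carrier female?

Cross: X+X+ × X-Y
Offspring: 2 X+X-, 2 X+Y
Probability of a carrier female: 2/4 = 1/2
Expected count = 1/2 × 324 = 162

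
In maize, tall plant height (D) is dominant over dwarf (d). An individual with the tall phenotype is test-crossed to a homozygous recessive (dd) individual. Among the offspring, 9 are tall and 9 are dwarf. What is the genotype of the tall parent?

Test cross: ? × dd
Offspring: 9 tall, 9 dwarf — approximately 1:1.
A 1:1 ratio in a test cross indicates the unknown parent is heterozygous (Dd).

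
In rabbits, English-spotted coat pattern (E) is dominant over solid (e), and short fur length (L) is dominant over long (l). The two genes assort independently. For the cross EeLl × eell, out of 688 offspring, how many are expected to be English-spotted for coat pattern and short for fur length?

Dihybrid cross EeLl × eell — consider each gene separately:
coat pattern: Ee × ee → 2 Ee, 2 ee → 2 E_ : 2 ee (out of 4)
fur length: Ll × ll → 2 Ll, 2 ll → 2 L_ : 2 ll (out of 4)
Looking for: English-spotted (E_) and short (L_)
P(English-spotted) = 2/4, P(short) = 2/4
P(both) = 2/4 × 2/4 = 4/16 = 1/4
Expected count = 1/4 × 688 = 172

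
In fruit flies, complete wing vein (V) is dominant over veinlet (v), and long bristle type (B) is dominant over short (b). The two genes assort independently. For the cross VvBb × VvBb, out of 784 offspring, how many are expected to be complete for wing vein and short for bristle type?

Dihybrid cross VvBb × VvBb — consider each gene separately:
wing vein: Vv × Vv → 1 VV, 2 Vv, 1 vv → 3 V_ : 1 vv (out of 4)
bristle type: Bb × Bb → 1 BB, 2 Bb, 1 bb → 3 B_ : 1 bb (out of 4)
Looking for: complete (V_) and short (bb)
P(complete) = 3/4, P(short) = 1/4
P(both) = 3/4 × 1/4 = 3/16
Expected count = 3/16 × 784 = 147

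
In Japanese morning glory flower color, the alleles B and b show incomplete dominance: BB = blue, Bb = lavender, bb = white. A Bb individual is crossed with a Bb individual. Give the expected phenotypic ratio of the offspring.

Punnett square for Bb × Bb:
Offspring genotypes: 1 BB, 2 Bb, 1 bb
Phenotype counts: 1 blue, 2 lavender, 1 white
Ratio: 1 blue : 2 lavender : 1 white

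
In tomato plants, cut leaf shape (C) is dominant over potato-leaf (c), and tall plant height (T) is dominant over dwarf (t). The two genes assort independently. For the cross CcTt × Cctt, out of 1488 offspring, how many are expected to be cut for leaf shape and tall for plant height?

Dihybrid cross CcTt × Cctt — consider each gene separately:
leaf shape: Cc × Cc → 1 CC, 2 Cc, 1 cc → 3 C_ : 1 cc (out of 4)
plant height: Tt × tt → 2 Tt, 2 tt → 2 T_ : 2 tt (out of 4)
Looking for: cut (C_) and tall (T_)
P(cut) = 3/4, P(tall) = 2/4
P(both) = 3/4 × 2/4 = 6/16 = 3/8
Expected count = 3/8 × 1488 = 558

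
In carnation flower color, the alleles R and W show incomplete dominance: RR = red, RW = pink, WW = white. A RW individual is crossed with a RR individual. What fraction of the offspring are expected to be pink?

Punnett square for RW × RR:
Offspring genotypes: 2 RR, 2 RW
Phenotype counts: 2 red, 2 pink
pink: 2 out of 4
Probability: 2/4 = 1/2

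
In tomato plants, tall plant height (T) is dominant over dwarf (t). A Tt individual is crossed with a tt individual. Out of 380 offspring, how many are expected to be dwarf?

Punnett square for Tt × tt:
Offspring genotypes: 2 Tt, 2 tt
tall: 2, dwarf: 2
dwarf: 2 out of 4 → fraction 1/2
Expected count = 1/2 × 380 = 190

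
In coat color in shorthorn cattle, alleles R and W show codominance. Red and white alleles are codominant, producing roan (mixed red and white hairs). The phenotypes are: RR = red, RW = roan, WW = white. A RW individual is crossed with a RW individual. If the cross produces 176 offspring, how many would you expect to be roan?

Punnett square for RW × RW:
Offspring genotypes: 1 RR, 2 RW, 1 WW
Phenotype counts: 1 red, 2 roan, 1 white
roan: 2 out of 4 → fraction 1/2
Expected count = 1/2 × 176 = 88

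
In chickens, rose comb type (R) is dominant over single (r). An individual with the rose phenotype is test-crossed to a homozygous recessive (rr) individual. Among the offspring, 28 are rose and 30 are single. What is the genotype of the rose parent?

Test cross: ? × rr
Offspring: 28 rose, 30 single — approximately 1:1.
A 1:1 ratio in a test cross indicates the unknown parent is heterozygous (Rr).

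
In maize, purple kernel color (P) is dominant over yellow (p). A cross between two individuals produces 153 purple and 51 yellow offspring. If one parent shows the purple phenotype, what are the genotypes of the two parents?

Observed offspring: 153 purple, 51 yellow
The observed ratio simplifies to 3:1. Yellow (pp) offspring appear, so each parent must contribute one p allele. The parent stated to show purple carries P, so it is Pp. The other parent is then either Pp or pp: Pp × pp would give a 1:1 split, whereas Pp × Pp gives 3:1 — matching the data. So both parents are heterozygous (Pp × Pp).
Parent genotypes: Pp × Pp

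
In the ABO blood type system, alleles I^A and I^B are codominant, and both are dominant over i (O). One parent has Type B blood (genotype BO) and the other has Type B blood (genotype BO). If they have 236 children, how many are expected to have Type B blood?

Cross: BO × BO
Possible offspring genotypes: 1 BB, 2 BO, 1 OO
Blood type counts: 3 Type B, 1 Type O
Probability of Type B: 3/4
Expected count = 3/4 × 236 = 177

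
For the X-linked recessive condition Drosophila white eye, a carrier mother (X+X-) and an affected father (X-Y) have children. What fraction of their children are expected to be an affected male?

Cross: X+X- × X-Y
Offspring: 1 X+X-, 1 X+Y, 1 X-X-, 1 X-Y
Probability of an affected male: 1/4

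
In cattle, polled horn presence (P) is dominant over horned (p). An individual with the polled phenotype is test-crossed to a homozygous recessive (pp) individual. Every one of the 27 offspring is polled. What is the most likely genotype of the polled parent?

Test cross: ? × pp
All offspring are polled.
If the unknown parent were heterozygous (Pp), about half of 27 offspring would be horned; none are. The unknown parent is most likely homozygous dominant (PP).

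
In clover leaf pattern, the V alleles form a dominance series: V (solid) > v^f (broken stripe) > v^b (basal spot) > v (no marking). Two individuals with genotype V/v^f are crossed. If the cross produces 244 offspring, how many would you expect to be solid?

Cross: V/v^f × V/v^f
Allele dominance: V > v^f > v^b > v
Offspring genotypes: 1 V/V, 2 V/v^f, 1 v^f/v^f
Phenotype counts: 3 solid, 1 broken stripe
solid: 3 out of 4 → fraction 3/4
Expected count = 3/4 × 244 = 183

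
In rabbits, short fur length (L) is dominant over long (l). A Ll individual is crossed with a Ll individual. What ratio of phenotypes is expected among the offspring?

Punnett square for Ll × Ll:
Offspring genotypes: 1 LL, 2 Ll, 1 ll
short: 3, long: 1
Ratio: 3:1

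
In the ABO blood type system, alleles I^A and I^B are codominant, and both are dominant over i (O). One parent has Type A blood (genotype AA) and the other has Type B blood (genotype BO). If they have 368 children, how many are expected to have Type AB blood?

Cross: AA × BO
Possible offspring genotypes: 2 AB, 2 AO
Blood type counts: 2 Type AB, 2 Type A
Probability of Type AB: 2/4 = 1/2
Expected count = 1/2 × 368 = 184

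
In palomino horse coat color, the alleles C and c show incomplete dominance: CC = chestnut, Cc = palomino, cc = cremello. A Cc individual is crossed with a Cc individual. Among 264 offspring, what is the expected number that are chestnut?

Punnett square for Cc × Cc:
Offspring genotypes: 1 CC, 2 Cc, 1 cc
Phenotype counts: 1 chestnut, 2 palomino, 1 cremello
chestnut: 1 out of 4 → fraction 1/4
Expected count = 1/4 × 264 = 66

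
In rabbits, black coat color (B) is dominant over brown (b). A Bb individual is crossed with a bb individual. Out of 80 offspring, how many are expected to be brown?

Punnett square for Bb × bb:
Offspring genotypes: 2 Bb, 2 bb
black: 2, brown: 2
brown: 2 out of 4 → fraction 1/2
Expected count = 1/2 × 80 = 40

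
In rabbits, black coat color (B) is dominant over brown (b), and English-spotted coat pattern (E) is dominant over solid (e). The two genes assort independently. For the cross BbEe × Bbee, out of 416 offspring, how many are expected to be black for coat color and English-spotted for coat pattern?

Dihybrid cross BbEe × Bbee — consider each gene separately:
coat color: Bb × Bb → 1 BB, 2 Bb, 1 bb → 3 B_ : 1 bb (out of 4)
coat pattern: Ee × ee → 2 Ee, 2 ee → 2 E_ : 2 ee (out of 4)
Looking for: black (B_) and English-spotted (E_)
P(black) = 3/4, P(English-spotted) = 2/4
P(both) = 3/4 × 2/4 = 6/16 = 3/8
Expected count = 3/8 × 416 = 156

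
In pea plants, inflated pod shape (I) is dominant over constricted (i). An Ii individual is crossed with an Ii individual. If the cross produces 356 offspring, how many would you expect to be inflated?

Punnett square for Ii × Ii:
Offspring genotypes: 1 II, 2 Ii, 1 ii
inflated: 3, constricted: 1
inflated: 3 out of 4 → fraction 3/4
Expected count = 3/4 × 356 = 267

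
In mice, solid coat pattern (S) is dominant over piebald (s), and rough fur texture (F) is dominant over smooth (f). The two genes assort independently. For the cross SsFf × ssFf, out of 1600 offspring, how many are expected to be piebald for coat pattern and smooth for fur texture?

Dihybrid cross SsFf × ssFf — consider each gene separately:
coat pattern: Ss × ss → 2 Ss, 2 ss → 2 S_ : 2 ss (out of 4)
fur texture: Ff × Ff → 1 FF, 2 Ff, 1 ff → 3 F_ : 1 ff (out of 4)
Looking for: piebald (ss) and smooth (ff)
P(piebald) = 2/4, P(smooth) = 1/4
P(both) = 2/4 × 1/4 = 2/16 = 1/8
Expected count = 1/8 × 1600 = 200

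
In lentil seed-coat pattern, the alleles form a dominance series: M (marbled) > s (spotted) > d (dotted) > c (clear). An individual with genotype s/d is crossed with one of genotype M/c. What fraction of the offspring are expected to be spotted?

Cross: s/d × M/c
Allele dominance: M > s > d > c
Offspring genotypes: 1 M/s, 1 s/c, 1 M/d, 1 d/c
Phenotype counts: 2 marbled, 1 spotted, 1 dotted
spotted: 1 out of 4
Probability: 1/4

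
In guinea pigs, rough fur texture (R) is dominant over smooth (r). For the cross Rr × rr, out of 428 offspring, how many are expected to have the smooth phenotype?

Punnett square for Rr × rr:
Offspring genotypes: 2 Rr, 2 rr
Total offspring: 4
Count with target: 2
Probability: 2/4 = 1/2
Expected count = 1/2 × 428 = 214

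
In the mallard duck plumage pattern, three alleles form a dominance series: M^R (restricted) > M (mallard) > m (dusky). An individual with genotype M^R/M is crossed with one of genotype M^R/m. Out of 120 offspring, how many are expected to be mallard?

Cross: M^R/M × M^R/m
Allele dominance: M^R > M > m
Offspring genotypes: 1 M^R/M^R, 1 M^R/m, 1 M^R/M, 1 M/m
Phenotype counts: 3 restricted, 1 mallard
mallard: 1 out of 4 → fraction 1/4
Expected count = 1/4 × 120 = 30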